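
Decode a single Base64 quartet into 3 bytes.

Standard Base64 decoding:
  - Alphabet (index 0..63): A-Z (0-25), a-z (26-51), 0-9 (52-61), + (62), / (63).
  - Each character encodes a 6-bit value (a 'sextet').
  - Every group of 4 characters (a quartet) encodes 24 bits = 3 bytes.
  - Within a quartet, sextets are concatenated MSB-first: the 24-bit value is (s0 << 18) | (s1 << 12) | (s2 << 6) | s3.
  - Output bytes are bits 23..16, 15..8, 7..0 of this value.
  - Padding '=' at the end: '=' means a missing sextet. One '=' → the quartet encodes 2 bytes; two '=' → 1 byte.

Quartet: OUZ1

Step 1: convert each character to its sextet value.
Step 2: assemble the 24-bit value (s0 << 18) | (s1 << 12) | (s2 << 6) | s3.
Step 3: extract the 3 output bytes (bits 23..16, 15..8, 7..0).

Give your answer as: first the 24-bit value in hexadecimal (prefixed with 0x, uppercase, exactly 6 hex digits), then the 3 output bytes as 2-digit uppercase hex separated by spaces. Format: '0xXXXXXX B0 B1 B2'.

Sextets: O=14, U=20, Z=25, 1=53
24-bit: (14<<18) | (20<<12) | (25<<6) | 53
      = 0x380000 | 0x014000 | 0x000640 | 0x000035
      = 0x394675
Bytes: (v>>16)&0xFF=39, (v>>8)&0xFF=46, v&0xFF=75

Answer: 0x394675 39 46 75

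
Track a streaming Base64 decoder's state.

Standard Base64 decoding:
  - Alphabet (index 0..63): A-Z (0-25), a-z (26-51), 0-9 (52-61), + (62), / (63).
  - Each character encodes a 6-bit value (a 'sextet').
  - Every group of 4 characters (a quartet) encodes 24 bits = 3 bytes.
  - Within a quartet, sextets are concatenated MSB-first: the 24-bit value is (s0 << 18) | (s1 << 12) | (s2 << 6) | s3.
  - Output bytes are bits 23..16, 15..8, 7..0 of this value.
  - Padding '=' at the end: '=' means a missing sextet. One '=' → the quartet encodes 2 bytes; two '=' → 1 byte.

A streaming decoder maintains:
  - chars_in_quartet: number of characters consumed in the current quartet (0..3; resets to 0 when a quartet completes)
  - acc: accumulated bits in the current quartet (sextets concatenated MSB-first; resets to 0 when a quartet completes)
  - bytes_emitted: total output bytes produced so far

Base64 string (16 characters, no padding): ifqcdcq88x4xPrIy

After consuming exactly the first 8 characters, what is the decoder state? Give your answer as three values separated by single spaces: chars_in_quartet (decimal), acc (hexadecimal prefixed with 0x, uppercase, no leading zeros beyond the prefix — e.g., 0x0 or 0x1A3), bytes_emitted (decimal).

Answer: 0 0x0 6

Derivation:
After char 0 ('i'=34): chars_in_quartet=1 acc=0x22 bytes_emitted=0
After char 1 ('f'=31): chars_in_quartet=2 acc=0x89F bytes_emitted=0
After char 2 ('q'=42): chars_in_quartet=3 acc=0x227EA bytes_emitted=0
After char 3 ('c'=28): chars_in_quartet=4 acc=0x89FA9C -> emit 89 FA 9C, reset; bytes_emitted=3
After char 4 ('d'=29): chars_in_quartet=1 acc=0x1D bytes_emitted=3
After char 5 ('c'=28): chars_in_quartet=2 acc=0x75C bytes_emitted=3
After char 6 ('q'=42): chars_in_quartet=3 acc=0x1D72A bytes_emitted=3
After char 7 ('8'=60): chars_in_quartet=4 acc=0x75CABC -> emit 75 CA BC, reset; bytes_emitted=6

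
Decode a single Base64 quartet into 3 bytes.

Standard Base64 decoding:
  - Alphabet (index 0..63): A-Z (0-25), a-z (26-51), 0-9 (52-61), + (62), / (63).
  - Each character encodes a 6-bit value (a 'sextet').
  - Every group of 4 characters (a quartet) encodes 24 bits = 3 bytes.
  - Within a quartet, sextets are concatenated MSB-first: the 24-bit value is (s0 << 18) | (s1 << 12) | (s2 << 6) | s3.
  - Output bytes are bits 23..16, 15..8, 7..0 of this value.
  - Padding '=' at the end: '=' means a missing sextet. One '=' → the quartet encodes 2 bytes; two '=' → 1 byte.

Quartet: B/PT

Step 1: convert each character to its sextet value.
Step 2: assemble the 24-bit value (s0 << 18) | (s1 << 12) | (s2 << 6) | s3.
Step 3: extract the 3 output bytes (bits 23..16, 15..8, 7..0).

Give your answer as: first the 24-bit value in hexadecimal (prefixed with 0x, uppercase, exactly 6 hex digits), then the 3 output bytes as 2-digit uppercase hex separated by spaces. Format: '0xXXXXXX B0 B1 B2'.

Answer: 0x07F3D3 07 F3 D3

Derivation:
Sextets: B=1, /=63, P=15, T=19
24-bit: (1<<18) | (63<<12) | (15<<6) | 19
      = 0x040000 | 0x03F000 | 0x0003C0 | 0x000013
      = 0x07F3D3
Bytes: (v>>16)&0xFF=07, (v>>8)&0xFF=F3, v&0xFF=D3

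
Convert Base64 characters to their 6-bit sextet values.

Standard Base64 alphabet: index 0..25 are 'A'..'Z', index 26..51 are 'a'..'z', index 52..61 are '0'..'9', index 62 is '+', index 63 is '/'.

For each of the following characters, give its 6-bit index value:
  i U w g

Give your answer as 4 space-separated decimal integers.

'i': a..z range, 26 + ord('i') − ord('a') = 34
'U': A..Z range, ord('U') − ord('A') = 20
'w': a..z range, 26 + ord('w') − ord('a') = 48
'g': a..z range, 26 + ord('g') − ord('a') = 32

Answer: 34 20 48 32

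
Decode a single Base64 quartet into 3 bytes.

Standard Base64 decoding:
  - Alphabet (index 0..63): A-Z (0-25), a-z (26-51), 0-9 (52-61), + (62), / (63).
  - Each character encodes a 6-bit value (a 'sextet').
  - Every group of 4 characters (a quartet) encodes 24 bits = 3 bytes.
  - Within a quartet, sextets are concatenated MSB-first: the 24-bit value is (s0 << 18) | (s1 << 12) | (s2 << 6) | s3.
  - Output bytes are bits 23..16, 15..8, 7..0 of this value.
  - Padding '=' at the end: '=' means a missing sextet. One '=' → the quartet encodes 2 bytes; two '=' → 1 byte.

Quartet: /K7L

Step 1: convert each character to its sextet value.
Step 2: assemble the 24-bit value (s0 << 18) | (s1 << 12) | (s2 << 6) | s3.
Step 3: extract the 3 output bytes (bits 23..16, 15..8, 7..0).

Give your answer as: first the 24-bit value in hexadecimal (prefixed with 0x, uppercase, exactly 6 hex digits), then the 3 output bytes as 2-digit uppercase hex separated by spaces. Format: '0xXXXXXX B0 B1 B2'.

Answer: 0xFCAECB FC AE CB

Derivation:
Sextets: /=63, K=10, 7=59, L=11
24-bit: (63<<18) | (10<<12) | (59<<6) | 11
      = 0xFC0000 | 0x00A000 | 0x000EC0 | 0x00000B
      = 0xFCAECB
Bytes: (v>>16)&0xFF=FC, (v>>8)&0xFF=AE, v&0xFF=CB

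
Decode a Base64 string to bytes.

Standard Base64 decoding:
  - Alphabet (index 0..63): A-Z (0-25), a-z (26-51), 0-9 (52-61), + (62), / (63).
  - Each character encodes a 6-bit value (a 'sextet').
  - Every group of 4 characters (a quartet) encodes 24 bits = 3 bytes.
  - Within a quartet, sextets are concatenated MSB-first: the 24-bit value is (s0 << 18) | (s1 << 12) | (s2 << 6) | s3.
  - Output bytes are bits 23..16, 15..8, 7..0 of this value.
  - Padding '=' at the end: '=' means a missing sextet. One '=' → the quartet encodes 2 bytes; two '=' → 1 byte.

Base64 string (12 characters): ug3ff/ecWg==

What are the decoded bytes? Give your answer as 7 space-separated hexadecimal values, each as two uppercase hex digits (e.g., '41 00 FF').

After char 0 ('u'=46): chars_in_quartet=1 acc=0x2E bytes_emitted=0
After char 1 ('g'=32): chars_in_quartet=2 acc=0xBA0 bytes_emitted=0
After char 2 ('3'=55): chars_in_quartet=3 acc=0x2E837 bytes_emitted=0
After char 3 ('f'=31): chars_in_quartet=4 acc=0xBA0DDF -> emit BA 0D DF, reset; bytes_emitted=3
After char 4 ('f'=31): chars_in_quartet=1 acc=0x1F bytes_emitted=3
After char 5 ('/'=63): chars_in_quartet=2 acc=0x7FF bytes_emitted=3
After char 6 ('e'=30): chars_in_quartet=3 acc=0x1FFDE bytes_emitted=3
After char 7 ('c'=28): chars_in_quartet=4 acc=0x7FF79C -> emit 7F F7 9C, reset; bytes_emitted=6
After char 8 ('W'=22): chars_in_quartet=1 acc=0x16 bytes_emitted=6
After char 9 ('g'=32): chars_in_quartet=2 acc=0x5A0 bytes_emitted=6
Padding '==': partial quartet acc=0x5A0 -> emit 5A; bytes_emitted=7

Answer: BA 0D DF 7F F7 9C 5A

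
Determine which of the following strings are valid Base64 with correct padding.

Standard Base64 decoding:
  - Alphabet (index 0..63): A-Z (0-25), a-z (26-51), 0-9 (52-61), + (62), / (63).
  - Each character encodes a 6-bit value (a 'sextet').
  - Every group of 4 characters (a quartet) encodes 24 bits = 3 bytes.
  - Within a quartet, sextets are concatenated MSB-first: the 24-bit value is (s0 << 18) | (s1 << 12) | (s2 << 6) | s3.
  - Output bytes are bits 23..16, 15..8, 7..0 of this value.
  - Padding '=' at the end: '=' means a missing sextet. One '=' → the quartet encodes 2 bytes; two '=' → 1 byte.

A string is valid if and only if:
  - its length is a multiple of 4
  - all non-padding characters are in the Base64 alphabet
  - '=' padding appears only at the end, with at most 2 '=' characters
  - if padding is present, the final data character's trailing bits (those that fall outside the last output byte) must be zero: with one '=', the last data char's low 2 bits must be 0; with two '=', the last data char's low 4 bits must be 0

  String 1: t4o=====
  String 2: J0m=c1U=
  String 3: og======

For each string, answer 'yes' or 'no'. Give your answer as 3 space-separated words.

String 1: 't4o=====' → invalid (5 pad chars (max 2))
String 2: 'J0m=c1U=' → invalid (bad char(s): ['=']; '=' in middle)
String 3: 'og======' → invalid (6 pad chars (max 2))

Answer: no no no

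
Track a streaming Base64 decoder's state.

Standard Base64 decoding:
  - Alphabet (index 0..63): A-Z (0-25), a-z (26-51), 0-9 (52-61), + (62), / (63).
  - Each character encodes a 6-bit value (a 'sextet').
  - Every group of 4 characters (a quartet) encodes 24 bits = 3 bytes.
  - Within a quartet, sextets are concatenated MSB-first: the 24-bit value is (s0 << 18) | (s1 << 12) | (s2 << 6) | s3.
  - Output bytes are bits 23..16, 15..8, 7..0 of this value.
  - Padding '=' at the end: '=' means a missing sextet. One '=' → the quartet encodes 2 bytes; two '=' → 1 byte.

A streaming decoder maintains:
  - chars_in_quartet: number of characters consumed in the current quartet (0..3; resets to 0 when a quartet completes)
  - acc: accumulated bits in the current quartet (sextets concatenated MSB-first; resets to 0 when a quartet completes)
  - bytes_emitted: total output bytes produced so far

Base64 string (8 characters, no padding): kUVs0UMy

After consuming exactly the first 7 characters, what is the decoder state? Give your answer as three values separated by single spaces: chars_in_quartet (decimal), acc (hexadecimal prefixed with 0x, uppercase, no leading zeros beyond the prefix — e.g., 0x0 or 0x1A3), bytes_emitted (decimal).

After char 0 ('k'=36): chars_in_quartet=1 acc=0x24 bytes_emitted=0
After char 1 ('U'=20): chars_in_quartet=2 acc=0x914 bytes_emitted=0
After char 2 ('V'=21): chars_in_quartet=3 acc=0x24515 bytes_emitted=0
After char 3 ('s'=44): chars_in_quartet=4 acc=0x91456C -> emit 91 45 6C, reset; bytes_emitted=3
After char 4 ('0'=52): chars_in_quartet=1 acc=0x34 bytes_emitted=3
After char 5 ('U'=20): chars_in_quartet=2 acc=0xD14 bytes_emitted=3
After char 6 ('M'=12): chars_in_quartet=3 acc=0x3450C bytes_emitted=3

Answer: 3 0x3450C 3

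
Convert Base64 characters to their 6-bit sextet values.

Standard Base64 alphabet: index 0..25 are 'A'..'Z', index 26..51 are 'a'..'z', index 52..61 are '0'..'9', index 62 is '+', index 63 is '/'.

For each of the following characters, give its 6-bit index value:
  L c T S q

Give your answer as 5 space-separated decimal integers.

'L': A..Z range, ord('L') − ord('A') = 11
'c': a..z range, 26 + ord('c') − ord('a') = 28
'T': A..Z range, ord('T') − ord('A') = 19
'S': A..Z range, ord('S') − ord('A') = 18
'q': a..z range, 26 + ord('q') − ord('a') = 42

Answer: 11 28 19 18 42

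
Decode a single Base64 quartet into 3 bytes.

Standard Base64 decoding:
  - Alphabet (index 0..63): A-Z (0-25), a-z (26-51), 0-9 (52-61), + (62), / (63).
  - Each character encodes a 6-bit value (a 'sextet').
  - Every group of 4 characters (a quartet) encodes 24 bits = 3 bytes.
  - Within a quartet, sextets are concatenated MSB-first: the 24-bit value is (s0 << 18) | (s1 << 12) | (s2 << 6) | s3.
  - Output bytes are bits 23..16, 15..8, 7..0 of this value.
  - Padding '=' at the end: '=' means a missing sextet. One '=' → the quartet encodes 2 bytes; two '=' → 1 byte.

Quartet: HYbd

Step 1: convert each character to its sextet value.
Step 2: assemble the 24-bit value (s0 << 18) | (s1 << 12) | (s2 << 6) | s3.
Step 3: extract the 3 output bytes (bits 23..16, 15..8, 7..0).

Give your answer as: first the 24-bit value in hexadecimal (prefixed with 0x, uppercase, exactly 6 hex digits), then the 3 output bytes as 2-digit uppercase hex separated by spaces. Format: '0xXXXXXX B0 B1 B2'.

Sextets: H=7, Y=24, b=27, d=29
24-bit: (7<<18) | (24<<12) | (27<<6) | 29
      = 0x1C0000 | 0x018000 | 0x0006C0 | 0x00001D
      = 0x1D86DD
Bytes: (v>>16)&0xFF=1D, (v>>8)&0xFF=86, v&0xFF=DD

Answer: 0x1D86DD 1D 86 DD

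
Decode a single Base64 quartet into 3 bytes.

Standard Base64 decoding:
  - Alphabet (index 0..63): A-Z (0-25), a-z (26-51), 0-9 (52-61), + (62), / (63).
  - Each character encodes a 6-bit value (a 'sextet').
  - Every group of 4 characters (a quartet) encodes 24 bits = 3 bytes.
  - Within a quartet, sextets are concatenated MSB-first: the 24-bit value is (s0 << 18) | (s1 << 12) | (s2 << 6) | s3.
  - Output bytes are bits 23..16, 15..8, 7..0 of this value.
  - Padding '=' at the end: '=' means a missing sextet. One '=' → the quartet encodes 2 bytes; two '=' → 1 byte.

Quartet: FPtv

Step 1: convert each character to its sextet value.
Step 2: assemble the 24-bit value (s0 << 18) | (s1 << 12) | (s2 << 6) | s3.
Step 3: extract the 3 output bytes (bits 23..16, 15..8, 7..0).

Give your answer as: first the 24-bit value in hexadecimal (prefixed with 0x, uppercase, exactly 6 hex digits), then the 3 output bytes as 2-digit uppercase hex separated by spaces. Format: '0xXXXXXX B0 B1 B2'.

Sextets: F=5, P=15, t=45, v=47
24-bit: (5<<18) | (15<<12) | (45<<6) | 47
      = 0x140000 | 0x00F000 | 0x000B40 | 0x00002F
      = 0x14FB6F
Bytes: (v>>16)&0xFF=14, (v>>8)&0xFF=FB, v&0xFF=6F

Answer: 0x14FB6F 14 FB 6F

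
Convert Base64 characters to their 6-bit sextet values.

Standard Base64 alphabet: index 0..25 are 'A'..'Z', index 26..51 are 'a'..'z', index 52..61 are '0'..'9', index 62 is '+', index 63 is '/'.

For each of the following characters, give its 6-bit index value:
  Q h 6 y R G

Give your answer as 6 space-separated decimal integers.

'Q': A..Z range, ord('Q') − ord('A') = 16
'h': a..z range, 26 + ord('h') − ord('a') = 33
'6': 0..9 range, 52 + ord('6') − ord('0') = 58
'y': a..z range, 26 + ord('y') − ord('a') = 50
'R': A..Z range, ord('R') − ord('A') = 17
'G': A..Z range, ord('G') − ord('A') = 6

Answer: 16 33 58 50 17 6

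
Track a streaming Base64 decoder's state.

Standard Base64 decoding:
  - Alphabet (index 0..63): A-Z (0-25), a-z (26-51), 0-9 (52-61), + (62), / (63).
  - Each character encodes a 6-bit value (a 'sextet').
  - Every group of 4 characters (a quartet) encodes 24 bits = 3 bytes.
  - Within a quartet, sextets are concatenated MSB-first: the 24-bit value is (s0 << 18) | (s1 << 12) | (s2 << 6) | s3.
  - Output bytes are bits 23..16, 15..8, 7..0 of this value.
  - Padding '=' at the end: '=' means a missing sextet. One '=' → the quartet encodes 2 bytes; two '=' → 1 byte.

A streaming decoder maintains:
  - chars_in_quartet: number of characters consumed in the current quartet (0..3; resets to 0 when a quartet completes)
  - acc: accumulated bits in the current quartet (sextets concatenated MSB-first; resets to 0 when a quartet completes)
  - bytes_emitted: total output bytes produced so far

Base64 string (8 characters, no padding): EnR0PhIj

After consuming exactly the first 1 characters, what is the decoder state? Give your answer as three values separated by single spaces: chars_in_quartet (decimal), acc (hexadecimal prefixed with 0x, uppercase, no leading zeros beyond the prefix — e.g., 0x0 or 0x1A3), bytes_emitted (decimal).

After char 0 ('E'=4): chars_in_quartet=1 acc=0x4 bytes_emitted=0

Answer: 1 0x4 0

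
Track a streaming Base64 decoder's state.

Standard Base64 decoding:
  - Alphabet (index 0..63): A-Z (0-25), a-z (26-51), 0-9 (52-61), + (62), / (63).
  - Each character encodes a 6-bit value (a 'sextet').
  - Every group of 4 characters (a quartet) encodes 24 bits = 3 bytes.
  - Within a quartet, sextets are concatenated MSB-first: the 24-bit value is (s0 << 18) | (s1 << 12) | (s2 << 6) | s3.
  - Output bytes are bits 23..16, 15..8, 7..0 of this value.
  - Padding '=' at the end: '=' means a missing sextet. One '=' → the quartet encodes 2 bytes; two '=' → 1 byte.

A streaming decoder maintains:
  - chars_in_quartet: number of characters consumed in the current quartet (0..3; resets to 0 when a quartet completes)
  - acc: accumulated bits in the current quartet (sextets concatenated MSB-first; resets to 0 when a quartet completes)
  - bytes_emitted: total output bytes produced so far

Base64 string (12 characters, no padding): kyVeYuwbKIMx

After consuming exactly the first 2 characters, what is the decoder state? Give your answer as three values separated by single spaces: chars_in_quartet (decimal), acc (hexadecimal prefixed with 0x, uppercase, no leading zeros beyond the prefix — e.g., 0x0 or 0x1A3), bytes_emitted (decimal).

After char 0 ('k'=36): chars_in_quartet=1 acc=0x24 bytes_emitted=0
After char 1 ('y'=50): chars_in_quartet=2 acc=0x932 bytes_emitted=0

Answer: 2 0x932 0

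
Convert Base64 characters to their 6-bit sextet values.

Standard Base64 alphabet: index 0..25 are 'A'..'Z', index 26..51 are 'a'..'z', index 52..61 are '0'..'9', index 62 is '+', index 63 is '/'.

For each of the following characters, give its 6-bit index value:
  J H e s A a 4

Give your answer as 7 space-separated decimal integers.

'J': A..Z range, ord('J') − ord('A') = 9
'H': A..Z range, ord('H') − ord('A') = 7
'e': a..z range, 26 + ord('e') − ord('a') = 30
's': a..z range, 26 + ord('s') − ord('a') = 44
'A': A..Z range, ord('A') − ord('A') = 0
'a': a..z range, 26 + ord('a') − ord('a') = 26
'4': 0..9 range, 52 + ord('4') − ord('0') = 56

Answer: 9 7 30 44 0 26 56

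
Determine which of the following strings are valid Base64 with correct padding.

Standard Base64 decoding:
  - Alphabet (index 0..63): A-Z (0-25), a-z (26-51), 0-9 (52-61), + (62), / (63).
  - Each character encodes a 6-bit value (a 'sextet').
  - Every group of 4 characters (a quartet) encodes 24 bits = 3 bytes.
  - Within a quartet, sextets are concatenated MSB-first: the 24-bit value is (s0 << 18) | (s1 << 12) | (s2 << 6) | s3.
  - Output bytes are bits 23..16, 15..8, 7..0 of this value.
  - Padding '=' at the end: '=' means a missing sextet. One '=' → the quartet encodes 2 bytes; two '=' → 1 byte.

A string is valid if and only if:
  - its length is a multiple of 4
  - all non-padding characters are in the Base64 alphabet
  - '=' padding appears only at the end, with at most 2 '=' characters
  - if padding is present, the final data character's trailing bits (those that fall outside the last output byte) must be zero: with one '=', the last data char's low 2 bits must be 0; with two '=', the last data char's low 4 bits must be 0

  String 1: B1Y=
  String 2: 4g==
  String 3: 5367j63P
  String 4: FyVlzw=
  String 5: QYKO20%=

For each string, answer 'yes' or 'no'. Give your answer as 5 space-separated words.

String 1: 'B1Y=' → valid
String 2: '4g==' → valid
String 3: '5367j63P' → valid
String 4: 'FyVlzw=' → invalid (len=7 not mult of 4)
String 5: 'QYKO20%=' → invalid (bad char(s): ['%'])

Answer: yes yes yes no no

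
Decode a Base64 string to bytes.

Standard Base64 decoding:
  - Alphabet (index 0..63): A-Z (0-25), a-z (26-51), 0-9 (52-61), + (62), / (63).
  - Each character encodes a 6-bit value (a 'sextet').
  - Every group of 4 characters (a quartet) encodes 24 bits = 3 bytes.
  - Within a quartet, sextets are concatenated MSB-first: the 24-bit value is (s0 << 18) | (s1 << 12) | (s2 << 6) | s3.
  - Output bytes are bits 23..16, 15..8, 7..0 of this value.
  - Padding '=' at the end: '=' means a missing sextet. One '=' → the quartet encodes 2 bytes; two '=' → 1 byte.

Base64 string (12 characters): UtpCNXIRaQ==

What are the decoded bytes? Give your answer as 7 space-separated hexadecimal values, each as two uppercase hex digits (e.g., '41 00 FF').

Answer: 52 DA 42 35 72 11 69

Derivation:
After char 0 ('U'=20): chars_in_quartet=1 acc=0x14 bytes_emitted=0
After char 1 ('t'=45): chars_in_quartet=2 acc=0x52D bytes_emitted=0
After char 2 ('p'=41): chars_in_quartet=3 acc=0x14B69 bytes_emitted=0
After char 3 ('C'=2): chars_in_quartet=4 acc=0x52DA42 -> emit 52 DA 42, reset; bytes_emitted=3
After char 4 ('N'=13): chars_in_quartet=1 acc=0xD bytes_emitted=3
After char 5 ('X'=23): chars_in_quartet=2 acc=0x357 bytes_emitted=3
After char 6 ('I'=8): chars_in_quartet=3 acc=0xD5C8 bytes_emitted=3
After char 7 ('R'=17): chars_in_quartet=4 acc=0x357211 -> emit 35 72 11, reset; bytes_emitted=6
After char 8 ('a'=26): chars_in_quartet=1 acc=0x1A bytes_emitted=6
After char 9 ('Q'=16): chars_in_quartet=2 acc=0x690 bytes_emitted=6
Padding '==': partial quartet acc=0x690 -> emit 69; bytes_emitted=7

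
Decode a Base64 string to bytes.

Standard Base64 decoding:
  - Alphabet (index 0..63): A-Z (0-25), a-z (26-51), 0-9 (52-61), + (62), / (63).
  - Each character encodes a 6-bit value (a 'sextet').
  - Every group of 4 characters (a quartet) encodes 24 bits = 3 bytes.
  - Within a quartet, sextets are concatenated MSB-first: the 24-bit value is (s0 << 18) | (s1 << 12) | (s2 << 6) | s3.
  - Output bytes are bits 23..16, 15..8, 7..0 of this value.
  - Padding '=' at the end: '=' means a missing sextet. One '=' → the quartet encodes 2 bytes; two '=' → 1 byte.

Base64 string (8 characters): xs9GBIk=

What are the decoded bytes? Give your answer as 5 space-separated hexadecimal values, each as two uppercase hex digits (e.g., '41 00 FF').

After char 0 ('x'=49): chars_in_quartet=1 acc=0x31 bytes_emitted=0
After char 1 ('s'=44): chars_in_quartet=2 acc=0xC6C bytes_emitted=0
After char 2 ('9'=61): chars_in_quartet=3 acc=0x31B3D bytes_emitted=0
After char 3 ('G'=6): chars_in_quartet=4 acc=0xC6CF46 -> emit C6 CF 46, reset; bytes_emitted=3
After char 4 ('B'=1): chars_in_quartet=1 acc=0x1 bytes_emitted=3
After char 5 ('I'=8): chars_in_quartet=2 acc=0x48 bytes_emitted=3
After char 6 ('k'=36): chars_in_quartet=3 acc=0x1224 bytes_emitted=3
Padding '=': partial quartet acc=0x1224 -> emit 04 89; bytes_emitted=5

Answer: C6 CF 46 04 89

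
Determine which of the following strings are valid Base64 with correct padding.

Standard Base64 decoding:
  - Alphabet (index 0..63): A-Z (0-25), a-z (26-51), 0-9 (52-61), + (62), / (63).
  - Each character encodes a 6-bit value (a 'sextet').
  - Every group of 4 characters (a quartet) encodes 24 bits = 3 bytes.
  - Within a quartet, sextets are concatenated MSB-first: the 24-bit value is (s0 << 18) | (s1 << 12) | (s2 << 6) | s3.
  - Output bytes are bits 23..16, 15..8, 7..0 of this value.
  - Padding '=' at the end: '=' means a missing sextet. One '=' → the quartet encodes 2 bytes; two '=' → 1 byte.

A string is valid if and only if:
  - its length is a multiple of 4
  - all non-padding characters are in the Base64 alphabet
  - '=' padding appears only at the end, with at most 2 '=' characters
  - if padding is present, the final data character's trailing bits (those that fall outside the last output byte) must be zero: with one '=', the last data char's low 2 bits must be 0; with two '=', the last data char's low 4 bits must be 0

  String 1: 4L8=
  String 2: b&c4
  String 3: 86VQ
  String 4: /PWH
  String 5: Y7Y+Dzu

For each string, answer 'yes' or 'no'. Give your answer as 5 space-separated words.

String 1: '4L8=' → valid
String 2: 'b&c4' → invalid (bad char(s): ['&'])
String 3: '86VQ' → valid
String 4: '/PWH' → valid
String 5: 'Y7Y+Dzu' → invalid (len=7 not mult of 4)

Answer: yes no yes yes no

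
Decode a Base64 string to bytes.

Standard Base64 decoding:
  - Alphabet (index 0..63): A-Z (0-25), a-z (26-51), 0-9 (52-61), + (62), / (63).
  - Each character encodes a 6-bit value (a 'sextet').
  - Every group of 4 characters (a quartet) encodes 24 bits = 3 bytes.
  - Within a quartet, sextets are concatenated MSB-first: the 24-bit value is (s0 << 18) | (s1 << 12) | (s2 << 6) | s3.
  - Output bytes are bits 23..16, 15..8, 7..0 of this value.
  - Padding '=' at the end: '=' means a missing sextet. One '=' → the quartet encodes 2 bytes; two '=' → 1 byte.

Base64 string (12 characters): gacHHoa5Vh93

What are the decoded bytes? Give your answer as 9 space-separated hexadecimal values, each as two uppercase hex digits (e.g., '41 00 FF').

Answer: 81 A7 07 1E 86 B9 56 1F 77

Derivation:
After char 0 ('g'=32): chars_in_quartet=1 acc=0x20 bytes_emitted=0
After char 1 ('a'=26): chars_in_quartet=2 acc=0x81A bytes_emitted=0
After char 2 ('c'=28): chars_in_quartet=3 acc=0x2069C bytes_emitted=0
After char 3 ('H'=7): chars_in_quartet=4 acc=0x81A707 -> emit 81 A7 07, reset; bytes_emitted=3
After char 4 ('H'=7): chars_in_quartet=1 acc=0x7 bytes_emitted=3
After char 5 ('o'=40): chars_in_quartet=2 acc=0x1E8 bytes_emitted=3
After char 6 ('a'=26): chars_in_quartet=3 acc=0x7A1A bytes_emitted=3
After char 7 ('5'=57): chars_in_quartet=4 acc=0x1E86B9 -> emit 1E 86 B9, reset; bytes_emitted=6
After char 8 ('V'=21): chars_in_quartet=1 acc=0x15 bytes_emitted=6
After char 9 ('h'=33): chars_in_quartet=2 acc=0x561 bytes_emitted=6
After char 10 ('9'=61): chars_in_quartet=3 acc=0x1587D bytes_emitted=6
After char 11 ('3'=55): chars_in_quartet=4 acc=0x561F77 -> emit 56 1F 77, reset; bytes_emitted=9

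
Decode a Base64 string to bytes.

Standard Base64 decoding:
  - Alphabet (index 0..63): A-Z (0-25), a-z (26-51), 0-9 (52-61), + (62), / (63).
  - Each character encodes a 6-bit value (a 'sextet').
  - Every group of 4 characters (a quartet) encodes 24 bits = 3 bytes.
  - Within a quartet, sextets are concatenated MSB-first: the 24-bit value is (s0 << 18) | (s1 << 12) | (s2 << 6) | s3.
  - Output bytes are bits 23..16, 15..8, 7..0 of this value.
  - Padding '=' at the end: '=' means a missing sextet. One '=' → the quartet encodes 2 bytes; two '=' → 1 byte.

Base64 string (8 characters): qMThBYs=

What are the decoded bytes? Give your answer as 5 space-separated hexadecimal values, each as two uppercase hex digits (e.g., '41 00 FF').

After char 0 ('q'=42): chars_in_quartet=1 acc=0x2A bytes_emitted=0
After char 1 ('M'=12): chars_in_quartet=2 acc=0xA8C bytes_emitted=0
After char 2 ('T'=19): chars_in_quartet=3 acc=0x2A313 bytes_emitted=0
After char 3 ('h'=33): chars_in_quartet=4 acc=0xA8C4E1 -> emit A8 C4 E1, reset; bytes_emitted=3
After char 4 ('B'=1): chars_in_quartet=1 acc=0x1 bytes_emitted=3
After char 5 ('Y'=24): chars_in_quartet=2 acc=0x58 bytes_emitted=3
After char 6 ('s'=44): chars_in_quartet=3 acc=0x162C bytes_emitted=3
Padding '=': partial quartet acc=0x162C -> emit 05 8B; bytes_emitted=5

Answer: A8 C4 E1 05 8B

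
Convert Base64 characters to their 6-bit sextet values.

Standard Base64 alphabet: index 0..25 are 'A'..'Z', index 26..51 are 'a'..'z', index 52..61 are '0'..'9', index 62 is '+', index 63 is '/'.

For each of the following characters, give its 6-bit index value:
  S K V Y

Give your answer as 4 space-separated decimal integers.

'S': A..Z range, ord('S') − ord('A') = 18
'K': A..Z range, ord('K') − ord('A') = 10
'V': A..Z range, ord('V') − ord('A') = 21
'Y': A..Z range, ord('Y') − ord('A') = 24

Answer: 18 10 21 24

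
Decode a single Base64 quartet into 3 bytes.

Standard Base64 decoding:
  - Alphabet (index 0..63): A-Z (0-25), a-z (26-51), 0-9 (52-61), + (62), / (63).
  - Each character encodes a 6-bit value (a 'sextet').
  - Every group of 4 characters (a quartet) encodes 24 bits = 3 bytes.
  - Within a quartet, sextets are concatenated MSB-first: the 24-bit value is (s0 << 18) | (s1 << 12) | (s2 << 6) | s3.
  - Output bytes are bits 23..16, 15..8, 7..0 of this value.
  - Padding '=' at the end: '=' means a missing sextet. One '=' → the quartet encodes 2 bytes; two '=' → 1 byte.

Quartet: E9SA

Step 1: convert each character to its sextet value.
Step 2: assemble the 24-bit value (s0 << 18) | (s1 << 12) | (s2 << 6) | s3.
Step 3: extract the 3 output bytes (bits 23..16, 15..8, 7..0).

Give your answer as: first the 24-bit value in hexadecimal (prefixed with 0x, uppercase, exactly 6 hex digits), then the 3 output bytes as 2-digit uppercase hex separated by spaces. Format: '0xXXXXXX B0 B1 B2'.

Sextets: E=4, 9=61, S=18, A=0
24-bit: (4<<18) | (61<<12) | (18<<6) | 0
      = 0x100000 | 0x03D000 | 0x000480 | 0x000000
      = 0x13D480
Bytes: (v>>16)&0xFF=13, (v>>8)&0xFF=D4, v&0xFF=80

Answer: 0x13D480 13 D4 80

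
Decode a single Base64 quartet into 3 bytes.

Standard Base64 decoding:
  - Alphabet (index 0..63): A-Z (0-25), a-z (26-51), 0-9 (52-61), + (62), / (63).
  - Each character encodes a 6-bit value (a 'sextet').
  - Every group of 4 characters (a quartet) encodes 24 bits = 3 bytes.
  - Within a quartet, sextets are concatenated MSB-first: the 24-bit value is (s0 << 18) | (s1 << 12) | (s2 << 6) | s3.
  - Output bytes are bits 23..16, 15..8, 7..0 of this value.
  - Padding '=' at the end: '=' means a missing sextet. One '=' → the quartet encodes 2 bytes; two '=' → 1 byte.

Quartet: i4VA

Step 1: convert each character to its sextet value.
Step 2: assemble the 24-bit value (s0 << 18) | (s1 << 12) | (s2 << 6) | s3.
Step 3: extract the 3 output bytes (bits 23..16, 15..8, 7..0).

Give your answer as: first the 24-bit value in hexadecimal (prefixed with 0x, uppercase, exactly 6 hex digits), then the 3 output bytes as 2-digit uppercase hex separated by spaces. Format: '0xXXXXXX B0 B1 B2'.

Sextets: i=34, 4=56, V=21, A=0
24-bit: (34<<18) | (56<<12) | (21<<6) | 0
      = 0x880000 | 0x038000 | 0x000540 | 0x000000
      = 0x8B8540
Bytes: (v>>16)&0xFF=8B, (v>>8)&0xFF=85, v&0xFF=40

Answer: 0x8B8540 8B 85 40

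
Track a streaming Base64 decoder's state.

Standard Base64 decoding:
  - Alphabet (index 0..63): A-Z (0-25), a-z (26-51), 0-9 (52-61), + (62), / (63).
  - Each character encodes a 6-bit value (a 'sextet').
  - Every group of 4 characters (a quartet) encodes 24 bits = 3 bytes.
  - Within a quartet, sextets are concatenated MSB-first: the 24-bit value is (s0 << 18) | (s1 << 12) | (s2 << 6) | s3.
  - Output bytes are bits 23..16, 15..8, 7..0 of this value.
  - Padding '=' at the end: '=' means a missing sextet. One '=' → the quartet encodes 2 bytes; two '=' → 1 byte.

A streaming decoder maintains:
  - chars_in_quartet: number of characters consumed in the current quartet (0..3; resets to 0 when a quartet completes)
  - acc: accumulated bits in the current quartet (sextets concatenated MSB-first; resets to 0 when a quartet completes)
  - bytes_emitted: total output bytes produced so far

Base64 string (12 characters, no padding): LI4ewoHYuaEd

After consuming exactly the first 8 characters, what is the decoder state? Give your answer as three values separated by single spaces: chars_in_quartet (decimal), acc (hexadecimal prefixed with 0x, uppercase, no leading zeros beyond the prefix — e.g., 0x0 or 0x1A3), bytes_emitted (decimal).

After char 0 ('L'=11): chars_in_quartet=1 acc=0xB bytes_emitted=0
After char 1 ('I'=8): chars_in_quartet=2 acc=0x2C8 bytes_emitted=0
After char 2 ('4'=56): chars_in_quartet=3 acc=0xB238 bytes_emitted=0
After char 3 ('e'=30): chars_in_quartet=4 acc=0x2C8E1E -> emit 2C 8E 1E, reset; bytes_emitted=3
After char 4 ('w'=48): chars_in_quartet=1 acc=0x30 bytes_emitted=3
After char 5 ('o'=40): chars_in_quartet=2 acc=0xC28 bytes_emitted=3
After char 6 ('H'=7): chars_in_quartet=3 acc=0x30A07 bytes_emitted=3
After char 7 ('Y'=24): chars_in_quartet=4 acc=0xC281D8 -> emit C2 81 D8, reset; bytes_emitted=6

Answer: 0 0x0 6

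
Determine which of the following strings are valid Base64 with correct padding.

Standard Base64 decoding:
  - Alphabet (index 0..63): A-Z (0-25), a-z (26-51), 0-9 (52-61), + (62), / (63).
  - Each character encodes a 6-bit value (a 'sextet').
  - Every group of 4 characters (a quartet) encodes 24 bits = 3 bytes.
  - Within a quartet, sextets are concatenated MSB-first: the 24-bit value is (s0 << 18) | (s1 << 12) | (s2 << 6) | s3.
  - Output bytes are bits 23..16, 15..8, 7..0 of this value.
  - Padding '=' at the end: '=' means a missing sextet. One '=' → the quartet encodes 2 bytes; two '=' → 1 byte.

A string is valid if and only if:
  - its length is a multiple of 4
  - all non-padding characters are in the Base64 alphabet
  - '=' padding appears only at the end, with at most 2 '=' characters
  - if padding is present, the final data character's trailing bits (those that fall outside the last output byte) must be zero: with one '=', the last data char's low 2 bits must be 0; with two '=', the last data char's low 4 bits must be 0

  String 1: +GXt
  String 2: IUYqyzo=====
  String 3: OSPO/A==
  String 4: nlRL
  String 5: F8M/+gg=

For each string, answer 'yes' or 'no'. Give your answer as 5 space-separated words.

Answer: yes no yes yes yes

Derivation:
String 1: '+GXt' → valid
String 2: 'IUYqyzo=====' → invalid (5 pad chars (max 2))
String 3: 'OSPO/A==' → valid
String 4: 'nlRL' → valid
String 5: 'F8M/+gg=' → valid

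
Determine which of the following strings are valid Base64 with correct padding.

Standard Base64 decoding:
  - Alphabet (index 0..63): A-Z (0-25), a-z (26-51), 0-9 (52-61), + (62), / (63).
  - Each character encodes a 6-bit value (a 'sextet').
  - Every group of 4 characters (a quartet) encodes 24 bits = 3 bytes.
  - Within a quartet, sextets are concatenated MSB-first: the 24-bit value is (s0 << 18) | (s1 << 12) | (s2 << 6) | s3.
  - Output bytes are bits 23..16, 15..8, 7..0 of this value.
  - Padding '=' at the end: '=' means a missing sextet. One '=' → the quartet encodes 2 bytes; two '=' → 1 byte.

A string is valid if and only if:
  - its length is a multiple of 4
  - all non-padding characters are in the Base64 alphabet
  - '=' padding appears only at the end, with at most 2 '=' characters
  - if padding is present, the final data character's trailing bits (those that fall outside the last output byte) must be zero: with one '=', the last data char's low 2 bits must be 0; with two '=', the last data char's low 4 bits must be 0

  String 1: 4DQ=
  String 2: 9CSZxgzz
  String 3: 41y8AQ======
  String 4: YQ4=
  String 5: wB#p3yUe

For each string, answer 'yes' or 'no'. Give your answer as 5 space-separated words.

String 1: '4DQ=' → valid
String 2: '9CSZxgzz' → valid
String 3: '41y8AQ======' → invalid (6 pad chars (max 2))
String 4: 'YQ4=' → valid
String 5: 'wB#p3yUe' → invalid (bad char(s): ['#'])

Answer: yes yes no yes no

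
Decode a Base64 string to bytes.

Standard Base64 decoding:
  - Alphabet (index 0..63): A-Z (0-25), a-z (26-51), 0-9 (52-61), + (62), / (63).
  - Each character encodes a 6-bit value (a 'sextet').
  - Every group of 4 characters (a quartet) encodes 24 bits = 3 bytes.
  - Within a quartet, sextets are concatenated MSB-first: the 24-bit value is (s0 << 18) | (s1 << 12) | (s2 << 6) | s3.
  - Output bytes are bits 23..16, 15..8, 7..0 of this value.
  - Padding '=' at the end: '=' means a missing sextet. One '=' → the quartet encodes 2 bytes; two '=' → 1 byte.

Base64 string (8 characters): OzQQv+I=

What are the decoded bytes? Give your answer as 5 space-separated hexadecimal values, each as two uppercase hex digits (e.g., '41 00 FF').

Answer: 3B 34 10 BF E2

Derivation:
After char 0 ('O'=14): chars_in_quartet=1 acc=0xE bytes_emitted=0
After char 1 ('z'=51): chars_in_quartet=2 acc=0x3B3 bytes_emitted=0
After char 2 ('Q'=16): chars_in_quartet=3 acc=0xECD0 bytes_emitted=0
After char 3 ('Q'=16): chars_in_quartet=4 acc=0x3B3410 -> emit 3B 34 10, reset; bytes_emitted=3
After char 4 ('v'=47): chars_in_quartet=1 acc=0x2F bytes_emitted=3
After char 5 ('+'=62): chars_in_quartet=2 acc=0xBFE bytes_emitted=3
After char 6 ('I'=8): chars_in_quartet=3 acc=0x2FF88 bytes_emitted=3
Padding '=': partial quartet acc=0x2FF88 -> emit BF E2; bytes_emitted=5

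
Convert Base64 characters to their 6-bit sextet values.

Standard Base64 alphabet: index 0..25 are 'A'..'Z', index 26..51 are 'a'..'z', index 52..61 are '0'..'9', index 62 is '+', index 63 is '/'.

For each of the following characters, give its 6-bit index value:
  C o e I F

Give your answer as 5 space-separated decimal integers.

'C': A..Z range, ord('C') − ord('A') = 2
'o': a..z range, 26 + ord('o') − ord('a') = 40
'e': a..z range, 26 + ord('e') − ord('a') = 30
'I': A..Z range, ord('I') − ord('A') = 8
'F': A..Z range, ord('F') − ord('A') = 5

Answer: 2 40 30 8 5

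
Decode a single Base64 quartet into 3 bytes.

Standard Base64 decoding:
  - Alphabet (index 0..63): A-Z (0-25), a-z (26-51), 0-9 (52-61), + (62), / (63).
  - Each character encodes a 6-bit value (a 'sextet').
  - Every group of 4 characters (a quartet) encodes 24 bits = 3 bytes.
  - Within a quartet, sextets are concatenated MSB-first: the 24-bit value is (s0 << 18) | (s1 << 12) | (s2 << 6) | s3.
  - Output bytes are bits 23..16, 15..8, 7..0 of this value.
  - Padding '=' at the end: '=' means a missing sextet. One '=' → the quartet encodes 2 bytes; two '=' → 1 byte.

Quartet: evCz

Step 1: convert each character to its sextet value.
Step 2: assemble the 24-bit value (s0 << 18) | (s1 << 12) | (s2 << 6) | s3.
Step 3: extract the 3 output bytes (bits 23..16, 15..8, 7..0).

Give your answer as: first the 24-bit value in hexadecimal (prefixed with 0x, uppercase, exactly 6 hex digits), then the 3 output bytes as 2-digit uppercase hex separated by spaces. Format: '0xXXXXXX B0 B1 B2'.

Answer: 0x7AF0B3 7A F0 B3

Derivation:
Sextets: e=30, v=47, C=2, z=51
24-bit: (30<<18) | (47<<12) | (2<<6) | 51
      = 0x780000 | 0x02F000 | 0x000080 | 0x000033
      = 0x7AF0B3
Bytes: (v>>16)&0xFF=7A, (v>>8)&0xFF=F0, v&0xFF=B3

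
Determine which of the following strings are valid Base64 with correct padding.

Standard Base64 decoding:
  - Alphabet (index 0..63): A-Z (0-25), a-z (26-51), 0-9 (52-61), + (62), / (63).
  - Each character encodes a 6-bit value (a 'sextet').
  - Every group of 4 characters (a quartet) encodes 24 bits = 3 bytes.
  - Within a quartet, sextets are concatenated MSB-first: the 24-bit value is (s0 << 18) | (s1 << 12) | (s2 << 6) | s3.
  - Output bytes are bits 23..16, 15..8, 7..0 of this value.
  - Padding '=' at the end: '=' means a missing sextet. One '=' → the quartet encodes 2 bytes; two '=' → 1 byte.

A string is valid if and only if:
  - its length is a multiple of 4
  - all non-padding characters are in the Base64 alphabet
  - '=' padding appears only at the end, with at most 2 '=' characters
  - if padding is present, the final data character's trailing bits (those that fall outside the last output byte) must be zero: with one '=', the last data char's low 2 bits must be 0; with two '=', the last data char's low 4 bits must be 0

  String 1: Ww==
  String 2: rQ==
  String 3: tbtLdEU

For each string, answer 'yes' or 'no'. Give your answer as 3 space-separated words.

String 1: 'Ww==' → valid
String 2: 'rQ==' → valid
String 3: 'tbtLdEU' → invalid (len=7 not mult of 4)

Answer: yes yes no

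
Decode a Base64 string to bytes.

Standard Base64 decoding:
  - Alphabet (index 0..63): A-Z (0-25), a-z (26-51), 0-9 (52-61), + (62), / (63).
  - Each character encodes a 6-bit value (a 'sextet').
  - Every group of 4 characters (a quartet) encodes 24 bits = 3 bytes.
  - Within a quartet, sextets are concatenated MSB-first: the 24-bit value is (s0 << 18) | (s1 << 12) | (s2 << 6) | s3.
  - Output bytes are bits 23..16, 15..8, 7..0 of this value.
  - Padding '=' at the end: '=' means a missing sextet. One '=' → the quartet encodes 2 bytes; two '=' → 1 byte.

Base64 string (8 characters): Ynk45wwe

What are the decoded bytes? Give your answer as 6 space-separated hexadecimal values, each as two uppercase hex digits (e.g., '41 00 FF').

Answer: 62 79 38 E7 0C 1E

Derivation:
After char 0 ('Y'=24): chars_in_quartet=1 acc=0x18 bytes_emitted=0
After char 1 ('n'=39): chars_in_quartet=2 acc=0x627 bytes_emitted=0
After char 2 ('k'=36): chars_in_quartet=3 acc=0x189E4 bytes_emitted=0
After char 3 ('4'=56): chars_in_quartet=4 acc=0x627938 -> emit 62 79 38, reset; bytes_emitted=3
After char 4 ('5'=57): chars_in_quartet=1 acc=0x39 bytes_emitted=3
After char 5 ('w'=48): chars_in_quartet=2 acc=0xE70 bytes_emitted=3
After char 6 ('w'=48): chars_in_quartet=3 acc=0x39C30 bytes_emitted=3
After char 7 ('e'=30): chars_in_quartet=4 acc=0xE70C1E -> emit E7 0C 1E, reset; bytes_emitted=6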